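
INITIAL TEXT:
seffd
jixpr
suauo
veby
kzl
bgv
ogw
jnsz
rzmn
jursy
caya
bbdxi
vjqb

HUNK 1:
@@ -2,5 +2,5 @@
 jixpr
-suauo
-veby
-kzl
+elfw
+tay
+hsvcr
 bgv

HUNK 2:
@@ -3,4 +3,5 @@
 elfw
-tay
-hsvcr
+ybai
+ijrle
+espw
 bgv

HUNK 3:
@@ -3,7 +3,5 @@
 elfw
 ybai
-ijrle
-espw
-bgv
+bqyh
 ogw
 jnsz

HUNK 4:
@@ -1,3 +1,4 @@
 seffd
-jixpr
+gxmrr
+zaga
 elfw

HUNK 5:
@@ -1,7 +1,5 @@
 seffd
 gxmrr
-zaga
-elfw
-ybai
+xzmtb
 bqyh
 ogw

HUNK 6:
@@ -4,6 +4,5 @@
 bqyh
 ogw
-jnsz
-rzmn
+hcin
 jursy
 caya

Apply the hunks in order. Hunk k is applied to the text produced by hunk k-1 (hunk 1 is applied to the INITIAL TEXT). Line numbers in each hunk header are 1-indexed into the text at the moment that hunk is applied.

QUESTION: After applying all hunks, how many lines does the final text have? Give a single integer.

Answer: 10

Derivation:
Hunk 1: at line 2 remove [suauo,veby,kzl] add [elfw,tay,hsvcr] -> 13 lines: seffd jixpr elfw tay hsvcr bgv ogw jnsz rzmn jursy caya bbdxi vjqb
Hunk 2: at line 3 remove [tay,hsvcr] add [ybai,ijrle,espw] -> 14 lines: seffd jixpr elfw ybai ijrle espw bgv ogw jnsz rzmn jursy caya bbdxi vjqb
Hunk 3: at line 3 remove [ijrle,espw,bgv] add [bqyh] -> 12 lines: seffd jixpr elfw ybai bqyh ogw jnsz rzmn jursy caya bbdxi vjqb
Hunk 4: at line 1 remove [jixpr] add [gxmrr,zaga] -> 13 lines: seffd gxmrr zaga elfw ybai bqyh ogw jnsz rzmn jursy caya bbdxi vjqb
Hunk 5: at line 1 remove [zaga,elfw,ybai] add [xzmtb] -> 11 lines: seffd gxmrr xzmtb bqyh ogw jnsz rzmn jursy caya bbdxi vjqb
Hunk 6: at line 4 remove [jnsz,rzmn] add [hcin] -> 10 lines: seffd gxmrr xzmtb bqyh ogw hcin jursy caya bbdxi vjqb
Final line count: 10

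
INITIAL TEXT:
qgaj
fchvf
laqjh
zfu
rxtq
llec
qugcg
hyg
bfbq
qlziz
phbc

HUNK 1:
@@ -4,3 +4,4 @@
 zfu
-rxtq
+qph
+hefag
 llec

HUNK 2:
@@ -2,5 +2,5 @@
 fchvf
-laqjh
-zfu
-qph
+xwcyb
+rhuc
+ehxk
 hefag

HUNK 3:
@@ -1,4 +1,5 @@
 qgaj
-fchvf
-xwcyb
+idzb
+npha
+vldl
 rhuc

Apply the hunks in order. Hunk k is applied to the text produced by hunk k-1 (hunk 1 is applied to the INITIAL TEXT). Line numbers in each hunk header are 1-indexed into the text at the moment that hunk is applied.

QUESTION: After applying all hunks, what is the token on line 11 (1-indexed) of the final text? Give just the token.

Hunk 1: at line 4 remove [rxtq] add [qph,hefag] -> 12 lines: qgaj fchvf laqjh zfu qph hefag llec qugcg hyg bfbq qlziz phbc
Hunk 2: at line 2 remove [laqjh,zfu,qph] add [xwcyb,rhuc,ehxk] -> 12 lines: qgaj fchvf xwcyb rhuc ehxk hefag llec qugcg hyg bfbq qlziz phbc
Hunk 3: at line 1 remove [fchvf,xwcyb] add [idzb,npha,vldl] -> 13 lines: qgaj idzb npha vldl rhuc ehxk hefag llec qugcg hyg bfbq qlziz phbc
Final line 11: bfbq

Answer: bfbq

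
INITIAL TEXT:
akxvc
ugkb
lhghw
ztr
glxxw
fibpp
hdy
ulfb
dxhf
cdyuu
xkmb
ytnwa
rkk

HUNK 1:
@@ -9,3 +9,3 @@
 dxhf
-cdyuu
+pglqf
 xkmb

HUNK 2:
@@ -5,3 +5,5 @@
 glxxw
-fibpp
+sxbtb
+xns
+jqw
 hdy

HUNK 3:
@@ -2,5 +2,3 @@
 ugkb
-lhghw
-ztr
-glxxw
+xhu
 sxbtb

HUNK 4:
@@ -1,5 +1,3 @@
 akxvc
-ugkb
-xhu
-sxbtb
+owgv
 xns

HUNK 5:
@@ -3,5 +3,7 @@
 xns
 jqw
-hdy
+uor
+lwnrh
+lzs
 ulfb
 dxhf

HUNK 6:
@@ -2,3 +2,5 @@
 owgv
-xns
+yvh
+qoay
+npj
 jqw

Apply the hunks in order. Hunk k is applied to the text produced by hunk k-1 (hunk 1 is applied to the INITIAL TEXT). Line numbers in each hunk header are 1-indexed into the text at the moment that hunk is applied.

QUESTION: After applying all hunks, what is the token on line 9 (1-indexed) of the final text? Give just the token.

Answer: lzs

Derivation:
Hunk 1: at line 9 remove [cdyuu] add [pglqf] -> 13 lines: akxvc ugkb lhghw ztr glxxw fibpp hdy ulfb dxhf pglqf xkmb ytnwa rkk
Hunk 2: at line 5 remove [fibpp] add [sxbtb,xns,jqw] -> 15 lines: akxvc ugkb lhghw ztr glxxw sxbtb xns jqw hdy ulfb dxhf pglqf xkmb ytnwa rkk
Hunk 3: at line 2 remove [lhghw,ztr,glxxw] add [xhu] -> 13 lines: akxvc ugkb xhu sxbtb xns jqw hdy ulfb dxhf pglqf xkmb ytnwa rkk
Hunk 4: at line 1 remove [ugkb,xhu,sxbtb] add [owgv] -> 11 lines: akxvc owgv xns jqw hdy ulfb dxhf pglqf xkmb ytnwa rkk
Hunk 5: at line 3 remove [hdy] add [uor,lwnrh,lzs] -> 13 lines: akxvc owgv xns jqw uor lwnrh lzs ulfb dxhf pglqf xkmb ytnwa rkk
Hunk 6: at line 2 remove [xns] add [yvh,qoay,npj] -> 15 lines: akxvc owgv yvh qoay npj jqw uor lwnrh lzs ulfb dxhf pglqf xkmb ytnwa rkk
Final line 9: lzs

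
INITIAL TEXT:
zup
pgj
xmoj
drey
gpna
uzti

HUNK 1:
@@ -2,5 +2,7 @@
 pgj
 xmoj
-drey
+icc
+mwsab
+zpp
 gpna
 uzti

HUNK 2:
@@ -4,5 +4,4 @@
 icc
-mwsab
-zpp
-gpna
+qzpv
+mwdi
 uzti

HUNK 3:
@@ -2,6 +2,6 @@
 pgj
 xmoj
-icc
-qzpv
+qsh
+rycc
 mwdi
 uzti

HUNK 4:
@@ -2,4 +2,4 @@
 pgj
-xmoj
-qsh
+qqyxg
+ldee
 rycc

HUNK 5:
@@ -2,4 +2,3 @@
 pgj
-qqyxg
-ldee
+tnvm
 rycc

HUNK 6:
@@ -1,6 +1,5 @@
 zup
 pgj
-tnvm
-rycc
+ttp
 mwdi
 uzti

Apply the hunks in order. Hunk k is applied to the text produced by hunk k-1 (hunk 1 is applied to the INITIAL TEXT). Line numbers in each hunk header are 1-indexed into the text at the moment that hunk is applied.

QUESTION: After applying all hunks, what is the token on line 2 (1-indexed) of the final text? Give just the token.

Hunk 1: at line 2 remove [drey] add [icc,mwsab,zpp] -> 8 lines: zup pgj xmoj icc mwsab zpp gpna uzti
Hunk 2: at line 4 remove [mwsab,zpp,gpna] add [qzpv,mwdi] -> 7 lines: zup pgj xmoj icc qzpv mwdi uzti
Hunk 3: at line 2 remove [icc,qzpv] add [qsh,rycc] -> 7 lines: zup pgj xmoj qsh rycc mwdi uzti
Hunk 4: at line 2 remove [xmoj,qsh] add [qqyxg,ldee] -> 7 lines: zup pgj qqyxg ldee rycc mwdi uzti
Hunk 5: at line 2 remove [qqyxg,ldee] add [tnvm] -> 6 lines: zup pgj tnvm rycc mwdi uzti
Hunk 6: at line 1 remove [tnvm,rycc] add [ttp] -> 5 lines: zup pgj ttp mwdi uzti
Final line 2: pgj

Answer: pgj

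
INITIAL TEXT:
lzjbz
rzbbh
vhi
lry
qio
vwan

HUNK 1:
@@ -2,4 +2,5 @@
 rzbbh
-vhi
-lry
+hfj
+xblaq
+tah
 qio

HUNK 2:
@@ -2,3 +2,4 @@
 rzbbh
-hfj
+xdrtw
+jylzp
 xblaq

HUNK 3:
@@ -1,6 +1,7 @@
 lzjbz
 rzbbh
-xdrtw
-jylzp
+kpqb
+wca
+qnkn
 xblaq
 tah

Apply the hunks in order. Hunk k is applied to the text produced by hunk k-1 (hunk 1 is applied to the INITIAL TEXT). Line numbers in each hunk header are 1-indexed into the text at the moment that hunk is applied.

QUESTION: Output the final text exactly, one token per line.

Hunk 1: at line 2 remove [vhi,lry] add [hfj,xblaq,tah] -> 7 lines: lzjbz rzbbh hfj xblaq tah qio vwan
Hunk 2: at line 2 remove [hfj] add [xdrtw,jylzp] -> 8 lines: lzjbz rzbbh xdrtw jylzp xblaq tah qio vwan
Hunk 3: at line 1 remove [xdrtw,jylzp] add [kpqb,wca,qnkn] -> 9 lines: lzjbz rzbbh kpqb wca qnkn xblaq tah qio vwan

Answer: lzjbz
rzbbh
kpqb
wca
qnkn
xblaq
tah
qio
vwan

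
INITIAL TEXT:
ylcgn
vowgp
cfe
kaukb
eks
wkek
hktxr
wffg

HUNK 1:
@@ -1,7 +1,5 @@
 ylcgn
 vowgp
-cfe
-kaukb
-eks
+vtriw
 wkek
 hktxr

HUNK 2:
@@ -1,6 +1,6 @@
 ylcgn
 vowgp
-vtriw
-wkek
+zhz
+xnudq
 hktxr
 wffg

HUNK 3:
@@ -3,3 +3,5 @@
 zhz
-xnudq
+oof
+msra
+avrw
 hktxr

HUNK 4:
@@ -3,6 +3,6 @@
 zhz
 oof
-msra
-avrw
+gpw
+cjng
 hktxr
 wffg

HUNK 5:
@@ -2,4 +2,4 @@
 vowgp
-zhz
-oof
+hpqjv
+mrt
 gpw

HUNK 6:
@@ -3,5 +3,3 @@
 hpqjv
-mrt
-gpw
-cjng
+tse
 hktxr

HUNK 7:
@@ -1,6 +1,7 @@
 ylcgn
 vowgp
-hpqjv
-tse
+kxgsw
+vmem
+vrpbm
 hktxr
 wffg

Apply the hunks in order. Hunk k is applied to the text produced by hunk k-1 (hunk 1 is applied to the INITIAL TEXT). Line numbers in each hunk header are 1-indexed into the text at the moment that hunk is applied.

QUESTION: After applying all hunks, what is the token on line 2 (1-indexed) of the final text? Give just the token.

Hunk 1: at line 1 remove [cfe,kaukb,eks] add [vtriw] -> 6 lines: ylcgn vowgp vtriw wkek hktxr wffg
Hunk 2: at line 1 remove [vtriw,wkek] add [zhz,xnudq] -> 6 lines: ylcgn vowgp zhz xnudq hktxr wffg
Hunk 3: at line 3 remove [xnudq] add [oof,msra,avrw] -> 8 lines: ylcgn vowgp zhz oof msra avrw hktxr wffg
Hunk 4: at line 3 remove [msra,avrw] add [gpw,cjng] -> 8 lines: ylcgn vowgp zhz oof gpw cjng hktxr wffg
Hunk 5: at line 2 remove [zhz,oof] add [hpqjv,mrt] -> 8 lines: ylcgn vowgp hpqjv mrt gpw cjng hktxr wffg
Hunk 6: at line 3 remove [mrt,gpw,cjng] add [tse] -> 6 lines: ylcgn vowgp hpqjv tse hktxr wffg
Hunk 7: at line 1 remove [hpqjv,tse] add [kxgsw,vmem,vrpbm] -> 7 lines: ylcgn vowgp kxgsw vmem vrpbm hktxr wffg
Final line 2: vowgp

Answer: vowgp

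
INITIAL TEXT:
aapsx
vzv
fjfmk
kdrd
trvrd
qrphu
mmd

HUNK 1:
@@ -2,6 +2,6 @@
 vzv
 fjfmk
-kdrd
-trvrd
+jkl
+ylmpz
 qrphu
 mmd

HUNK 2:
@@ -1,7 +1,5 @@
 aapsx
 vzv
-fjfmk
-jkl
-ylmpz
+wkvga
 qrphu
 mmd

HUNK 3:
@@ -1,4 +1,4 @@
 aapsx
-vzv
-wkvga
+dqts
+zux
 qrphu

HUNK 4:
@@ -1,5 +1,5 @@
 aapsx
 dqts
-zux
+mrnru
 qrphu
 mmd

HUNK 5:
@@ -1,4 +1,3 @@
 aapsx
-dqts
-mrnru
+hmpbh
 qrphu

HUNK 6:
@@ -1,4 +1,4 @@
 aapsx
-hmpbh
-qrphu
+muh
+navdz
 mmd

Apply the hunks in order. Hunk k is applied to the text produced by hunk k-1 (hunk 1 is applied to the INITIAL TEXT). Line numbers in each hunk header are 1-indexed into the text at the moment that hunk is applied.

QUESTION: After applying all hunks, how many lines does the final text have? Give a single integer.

Answer: 4

Derivation:
Hunk 1: at line 2 remove [kdrd,trvrd] add [jkl,ylmpz] -> 7 lines: aapsx vzv fjfmk jkl ylmpz qrphu mmd
Hunk 2: at line 1 remove [fjfmk,jkl,ylmpz] add [wkvga] -> 5 lines: aapsx vzv wkvga qrphu mmd
Hunk 3: at line 1 remove [vzv,wkvga] add [dqts,zux] -> 5 lines: aapsx dqts zux qrphu mmd
Hunk 4: at line 1 remove [zux] add [mrnru] -> 5 lines: aapsx dqts mrnru qrphu mmd
Hunk 5: at line 1 remove [dqts,mrnru] add [hmpbh] -> 4 lines: aapsx hmpbh qrphu mmd
Hunk 6: at line 1 remove [hmpbh,qrphu] add [muh,navdz] -> 4 lines: aapsx muh navdz mmd
Final line count: 4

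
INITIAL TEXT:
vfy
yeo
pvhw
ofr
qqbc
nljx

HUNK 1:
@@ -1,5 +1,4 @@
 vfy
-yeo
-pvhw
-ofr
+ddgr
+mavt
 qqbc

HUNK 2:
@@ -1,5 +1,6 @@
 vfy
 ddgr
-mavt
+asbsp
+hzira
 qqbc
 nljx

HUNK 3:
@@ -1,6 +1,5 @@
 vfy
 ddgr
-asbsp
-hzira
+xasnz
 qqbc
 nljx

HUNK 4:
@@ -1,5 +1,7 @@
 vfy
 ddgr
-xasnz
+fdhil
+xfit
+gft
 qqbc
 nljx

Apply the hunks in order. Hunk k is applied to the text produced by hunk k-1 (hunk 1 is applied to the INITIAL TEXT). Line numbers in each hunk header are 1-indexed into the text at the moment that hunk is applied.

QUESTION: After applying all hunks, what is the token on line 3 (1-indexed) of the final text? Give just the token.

Answer: fdhil

Derivation:
Hunk 1: at line 1 remove [yeo,pvhw,ofr] add [ddgr,mavt] -> 5 lines: vfy ddgr mavt qqbc nljx
Hunk 2: at line 1 remove [mavt] add [asbsp,hzira] -> 6 lines: vfy ddgr asbsp hzira qqbc nljx
Hunk 3: at line 1 remove [asbsp,hzira] add [xasnz] -> 5 lines: vfy ddgr xasnz qqbc nljx
Hunk 4: at line 1 remove [xasnz] add [fdhil,xfit,gft] -> 7 lines: vfy ddgr fdhil xfit gft qqbc nljx
Final line 3: fdhil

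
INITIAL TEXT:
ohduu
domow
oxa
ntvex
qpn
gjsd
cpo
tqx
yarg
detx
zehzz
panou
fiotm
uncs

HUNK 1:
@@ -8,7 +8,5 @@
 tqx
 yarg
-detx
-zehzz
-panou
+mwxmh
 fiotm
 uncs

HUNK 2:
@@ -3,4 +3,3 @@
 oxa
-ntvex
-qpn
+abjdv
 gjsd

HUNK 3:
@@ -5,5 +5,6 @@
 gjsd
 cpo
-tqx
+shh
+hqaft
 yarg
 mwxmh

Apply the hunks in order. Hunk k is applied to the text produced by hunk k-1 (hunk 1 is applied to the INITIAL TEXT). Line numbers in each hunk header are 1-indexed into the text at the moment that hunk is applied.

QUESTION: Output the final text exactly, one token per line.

Hunk 1: at line 8 remove [detx,zehzz,panou] add [mwxmh] -> 12 lines: ohduu domow oxa ntvex qpn gjsd cpo tqx yarg mwxmh fiotm uncs
Hunk 2: at line 3 remove [ntvex,qpn] add [abjdv] -> 11 lines: ohduu domow oxa abjdv gjsd cpo tqx yarg mwxmh fiotm uncs
Hunk 3: at line 5 remove [tqx] add [shh,hqaft] -> 12 lines: ohduu domow oxa abjdv gjsd cpo shh hqaft yarg mwxmh fiotm uncs

Answer: ohduu
domow
oxa
abjdv
gjsd
cpo
shh
hqaft
yarg
mwxmh
fiotm
uncs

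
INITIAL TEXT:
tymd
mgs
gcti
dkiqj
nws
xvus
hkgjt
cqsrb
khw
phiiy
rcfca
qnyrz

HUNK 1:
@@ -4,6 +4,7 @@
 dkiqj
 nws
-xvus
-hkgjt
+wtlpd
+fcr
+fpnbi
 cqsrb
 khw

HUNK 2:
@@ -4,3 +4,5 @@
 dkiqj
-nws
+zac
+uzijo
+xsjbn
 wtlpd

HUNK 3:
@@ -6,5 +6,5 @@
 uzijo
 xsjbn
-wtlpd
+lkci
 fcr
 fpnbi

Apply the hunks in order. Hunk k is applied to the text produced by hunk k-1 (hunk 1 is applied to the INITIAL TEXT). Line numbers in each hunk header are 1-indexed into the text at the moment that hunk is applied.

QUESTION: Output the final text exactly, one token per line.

Hunk 1: at line 4 remove [xvus,hkgjt] add [wtlpd,fcr,fpnbi] -> 13 lines: tymd mgs gcti dkiqj nws wtlpd fcr fpnbi cqsrb khw phiiy rcfca qnyrz
Hunk 2: at line 4 remove [nws] add [zac,uzijo,xsjbn] -> 15 lines: tymd mgs gcti dkiqj zac uzijo xsjbn wtlpd fcr fpnbi cqsrb khw phiiy rcfca qnyrz
Hunk 3: at line 6 remove [wtlpd] add [lkci] -> 15 lines: tymd mgs gcti dkiqj zac uzijo xsjbn lkci fcr fpnbi cqsrb khw phiiy rcfca qnyrz

Answer: tymd
mgs
gcti
dkiqj
zac
uzijo
xsjbn
lkci
fcr
fpnbi
cqsrb
khw
phiiy
rcfca
qnyrz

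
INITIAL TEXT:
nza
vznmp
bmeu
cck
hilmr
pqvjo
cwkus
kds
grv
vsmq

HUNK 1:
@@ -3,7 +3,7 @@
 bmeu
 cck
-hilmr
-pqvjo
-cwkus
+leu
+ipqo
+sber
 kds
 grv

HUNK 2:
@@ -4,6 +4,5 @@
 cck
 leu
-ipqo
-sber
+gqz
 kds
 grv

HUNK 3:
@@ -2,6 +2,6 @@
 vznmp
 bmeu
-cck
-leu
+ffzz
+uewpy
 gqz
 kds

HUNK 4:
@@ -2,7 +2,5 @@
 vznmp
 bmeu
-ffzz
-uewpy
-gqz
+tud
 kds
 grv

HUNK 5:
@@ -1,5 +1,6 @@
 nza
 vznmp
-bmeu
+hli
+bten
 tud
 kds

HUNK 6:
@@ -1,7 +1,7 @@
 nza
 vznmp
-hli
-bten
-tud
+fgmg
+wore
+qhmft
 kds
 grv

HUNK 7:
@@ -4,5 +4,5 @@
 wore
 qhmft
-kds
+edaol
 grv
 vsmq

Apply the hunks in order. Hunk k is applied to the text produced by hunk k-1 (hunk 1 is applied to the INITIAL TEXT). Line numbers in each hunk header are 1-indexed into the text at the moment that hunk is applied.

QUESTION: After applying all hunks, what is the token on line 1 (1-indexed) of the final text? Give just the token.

Hunk 1: at line 3 remove [hilmr,pqvjo,cwkus] add [leu,ipqo,sber] -> 10 lines: nza vznmp bmeu cck leu ipqo sber kds grv vsmq
Hunk 2: at line 4 remove [ipqo,sber] add [gqz] -> 9 lines: nza vznmp bmeu cck leu gqz kds grv vsmq
Hunk 3: at line 2 remove [cck,leu] add [ffzz,uewpy] -> 9 lines: nza vznmp bmeu ffzz uewpy gqz kds grv vsmq
Hunk 4: at line 2 remove [ffzz,uewpy,gqz] add [tud] -> 7 lines: nza vznmp bmeu tud kds grv vsmq
Hunk 5: at line 1 remove [bmeu] add [hli,bten] -> 8 lines: nza vznmp hli bten tud kds grv vsmq
Hunk 6: at line 1 remove [hli,bten,tud] add [fgmg,wore,qhmft] -> 8 lines: nza vznmp fgmg wore qhmft kds grv vsmq
Hunk 7: at line 4 remove [kds] add [edaol] -> 8 lines: nza vznmp fgmg wore qhmft edaol grv vsmq
Final line 1: nza

Answer: nza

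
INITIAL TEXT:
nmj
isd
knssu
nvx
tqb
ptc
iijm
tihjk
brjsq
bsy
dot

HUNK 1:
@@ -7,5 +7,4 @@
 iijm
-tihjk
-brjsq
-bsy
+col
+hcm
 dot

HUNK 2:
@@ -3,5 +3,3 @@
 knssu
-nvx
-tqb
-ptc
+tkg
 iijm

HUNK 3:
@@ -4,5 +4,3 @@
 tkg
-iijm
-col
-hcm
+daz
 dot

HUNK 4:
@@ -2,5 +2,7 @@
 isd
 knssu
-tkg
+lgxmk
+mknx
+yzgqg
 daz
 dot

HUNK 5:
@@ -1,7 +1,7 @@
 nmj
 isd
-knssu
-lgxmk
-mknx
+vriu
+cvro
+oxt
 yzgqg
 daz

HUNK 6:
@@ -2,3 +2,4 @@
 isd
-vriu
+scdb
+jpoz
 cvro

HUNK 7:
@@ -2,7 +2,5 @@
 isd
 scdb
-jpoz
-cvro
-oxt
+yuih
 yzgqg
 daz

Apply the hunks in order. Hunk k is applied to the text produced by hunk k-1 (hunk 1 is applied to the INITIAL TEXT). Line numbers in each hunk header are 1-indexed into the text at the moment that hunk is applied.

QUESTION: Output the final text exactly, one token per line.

Answer: nmj
isd
scdb
yuih
yzgqg
daz
dot

Derivation:
Hunk 1: at line 7 remove [tihjk,brjsq,bsy] add [col,hcm] -> 10 lines: nmj isd knssu nvx tqb ptc iijm col hcm dot
Hunk 2: at line 3 remove [nvx,tqb,ptc] add [tkg] -> 8 lines: nmj isd knssu tkg iijm col hcm dot
Hunk 3: at line 4 remove [iijm,col,hcm] add [daz] -> 6 lines: nmj isd knssu tkg daz dot
Hunk 4: at line 2 remove [tkg] add [lgxmk,mknx,yzgqg] -> 8 lines: nmj isd knssu lgxmk mknx yzgqg daz dot
Hunk 5: at line 1 remove [knssu,lgxmk,mknx] add [vriu,cvro,oxt] -> 8 lines: nmj isd vriu cvro oxt yzgqg daz dot
Hunk 6: at line 2 remove [vriu] add [scdb,jpoz] -> 9 lines: nmj isd scdb jpoz cvro oxt yzgqg daz dot
Hunk 7: at line 2 remove [jpoz,cvro,oxt] add [yuih] -> 7 lines: nmj isd scdb yuih yzgqg daz dot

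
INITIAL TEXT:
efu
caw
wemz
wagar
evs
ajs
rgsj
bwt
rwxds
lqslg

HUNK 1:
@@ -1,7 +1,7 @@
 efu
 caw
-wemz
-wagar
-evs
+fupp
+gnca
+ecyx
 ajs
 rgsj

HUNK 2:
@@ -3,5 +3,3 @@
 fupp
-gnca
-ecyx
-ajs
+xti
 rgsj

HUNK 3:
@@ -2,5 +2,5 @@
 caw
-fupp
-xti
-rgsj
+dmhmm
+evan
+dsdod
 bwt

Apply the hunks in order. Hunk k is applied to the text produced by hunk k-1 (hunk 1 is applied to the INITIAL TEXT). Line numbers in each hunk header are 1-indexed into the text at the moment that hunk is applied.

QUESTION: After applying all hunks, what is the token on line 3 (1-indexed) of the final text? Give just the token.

Answer: dmhmm

Derivation:
Hunk 1: at line 1 remove [wemz,wagar,evs] add [fupp,gnca,ecyx] -> 10 lines: efu caw fupp gnca ecyx ajs rgsj bwt rwxds lqslg
Hunk 2: at line 3 remove [gnca,ecyx,ajs] add [xti] -> 8 lines: efu caw fupp xti rgsj bwt rwxds lqslg
Hunk 3: at line 2 remove [fupp,xti,rgsj] add [dmhmm,evan,dsdod] -> 8 lines: efu caw dmhmm evan dsdod bwt rwxds lqslg
Final line 3: dmhmm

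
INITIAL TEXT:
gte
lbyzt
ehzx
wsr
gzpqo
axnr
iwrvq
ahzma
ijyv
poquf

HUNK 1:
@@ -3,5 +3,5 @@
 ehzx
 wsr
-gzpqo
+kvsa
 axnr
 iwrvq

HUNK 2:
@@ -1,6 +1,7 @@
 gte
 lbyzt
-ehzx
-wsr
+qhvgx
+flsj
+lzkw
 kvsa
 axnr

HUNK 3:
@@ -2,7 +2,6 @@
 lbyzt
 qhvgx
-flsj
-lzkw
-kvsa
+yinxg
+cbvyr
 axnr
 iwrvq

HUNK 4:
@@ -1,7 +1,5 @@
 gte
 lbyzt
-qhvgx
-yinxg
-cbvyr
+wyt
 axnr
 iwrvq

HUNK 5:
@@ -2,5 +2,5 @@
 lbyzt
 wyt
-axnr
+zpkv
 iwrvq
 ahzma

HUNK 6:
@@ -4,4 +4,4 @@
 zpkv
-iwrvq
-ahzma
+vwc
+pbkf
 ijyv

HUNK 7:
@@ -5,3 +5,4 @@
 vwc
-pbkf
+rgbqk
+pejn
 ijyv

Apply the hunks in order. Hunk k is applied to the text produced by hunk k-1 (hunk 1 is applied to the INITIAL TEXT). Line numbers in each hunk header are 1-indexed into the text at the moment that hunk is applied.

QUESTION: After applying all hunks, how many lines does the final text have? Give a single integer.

Answer: 9

Derivation:
Hunk 1: at line 3 remove [gzpqo] add [kvsa] -> 10 lines: gte lbyzt ehzx wsr kvsa axnr iwrvq ahzma ijyv poquf
Hunk 2: at line 1 remove [ehzx,wsr] add [qhvgx,flsj,lzkw] -> 11 lines: gte lbyzt qhvgx flsj lzkw kvsa axnr iwrvq ahzma ijyv poquf
Hunk 3: at line 2 remove [flsj,lzkw,kvsa] add [yinxg,cbvyr] -> 10 lines: gte lbyzt qhvgx yinxg cbvyr axnr iwrvq ahzma ijyv poquf
Hunk 4: at line 1 remove [qhvgx,yinxg,cbvyr] add [wyt] -> 8 lines: gte lbyzt wyt axnr iwrvq ahzma ijyv poquf
Hunk 5: at line 2 remove [axnr] add [zpkv] -> 8 lines: gte lbyzt wyt zpkv iwrvq ahzma ijyv poquf
Hunk 6: at line 4 remove [iwrvq,ahzma] add [vwc,pbkf] -> 8 lines: gte lbyzt wyt zpkv vwc pbkf ijyv poquf
Hunk 7: at line 5 remove [pbkf] add [rgbqk,pejn] -> 9 lines: gte lbyzt wyt zpkv vwc rgbqk pejn ijyv poquf
Final line count: 9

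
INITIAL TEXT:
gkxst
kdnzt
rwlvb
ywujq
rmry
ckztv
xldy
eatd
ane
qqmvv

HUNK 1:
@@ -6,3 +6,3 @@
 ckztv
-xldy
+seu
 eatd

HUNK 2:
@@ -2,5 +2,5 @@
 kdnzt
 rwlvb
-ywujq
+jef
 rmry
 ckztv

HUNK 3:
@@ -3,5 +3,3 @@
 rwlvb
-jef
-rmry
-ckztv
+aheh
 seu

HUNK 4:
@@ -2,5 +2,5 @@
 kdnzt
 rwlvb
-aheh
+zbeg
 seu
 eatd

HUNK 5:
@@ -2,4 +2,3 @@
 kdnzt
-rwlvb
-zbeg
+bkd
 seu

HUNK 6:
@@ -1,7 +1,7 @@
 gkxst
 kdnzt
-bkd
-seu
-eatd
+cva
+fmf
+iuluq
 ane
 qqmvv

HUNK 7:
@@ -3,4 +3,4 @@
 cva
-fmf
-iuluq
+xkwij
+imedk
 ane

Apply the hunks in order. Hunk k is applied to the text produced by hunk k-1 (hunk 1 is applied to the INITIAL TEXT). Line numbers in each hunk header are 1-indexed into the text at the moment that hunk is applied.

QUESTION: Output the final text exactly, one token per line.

Hunk 1: at line 6 remove [xldy] add [seu] -> 10 lines: gkxst kdnzt rwlvb ywujq rmry ckztv seu eatd ane qqmvv
Hunk 2: at line 2 remove [ywujq] add [jef] -> 10 lines: gkxst kdnzt rwlvb jef rmry ckztv seu eatd ane qqmvv
Hunk 3: at line 3 remove [jef,rmry,ckztv] add [aheh] -> 8 lines: gkxst kdnzt rwlvb aheh seu eatd ane qqmvv
Hunk 4: at line 2 remove [aheh] add [zbeg] -> 8 lines: gkxst kdnzt rwlvb zbeg seu eatd ane qqmvv
Hunk 5: at line 2 remove [rwlvb,zbeg] add [bkd] -> 7 lines: gkxst kdnzt bkd seu eatd ane qqmvv
Hunk 6: at line 1 remove [bkd,seu,eatd] add [cva,fmf,iuluq] -> 7 lines: gkxst kdnzt cva fmf iuluq ane qqmvv
Hunk 7: at line 3 remove [fmf,iuluq] add [xkwij,imedk] -> 7 lines: gkxst kdnzt cva xkwij imedk ane qqmvv

Answer: gkxst
kdnzt
cva
xkwij
imedk
ane
qqmvv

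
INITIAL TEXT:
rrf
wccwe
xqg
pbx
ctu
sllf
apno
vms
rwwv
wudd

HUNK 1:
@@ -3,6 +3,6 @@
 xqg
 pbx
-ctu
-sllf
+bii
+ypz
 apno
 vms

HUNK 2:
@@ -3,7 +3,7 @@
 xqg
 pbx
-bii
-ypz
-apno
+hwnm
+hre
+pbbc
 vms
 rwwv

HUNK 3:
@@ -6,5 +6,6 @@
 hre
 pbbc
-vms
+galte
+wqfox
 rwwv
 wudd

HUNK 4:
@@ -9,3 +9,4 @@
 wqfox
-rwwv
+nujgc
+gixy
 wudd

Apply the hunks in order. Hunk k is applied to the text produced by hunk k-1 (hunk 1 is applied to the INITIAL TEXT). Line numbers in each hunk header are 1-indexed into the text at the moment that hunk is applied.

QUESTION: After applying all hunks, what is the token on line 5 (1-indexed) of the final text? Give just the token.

Hunk 1: at line 3 remove [ctu,sllf] add [bii,ypz] -> 10 lines: rrf wccwe xqg pbx bii ypz apno vms rwwv wudd
Hunk 2: at line 3 remove [bii,ypz,apno] add [hwnm,hre,pbbc] -> 10 lines: rrf wccwe xqg pbx hwnm hre pbbc vms rwwv wudd
Hunk 3: at line 6 remove [vms] add [galte,wqfox] -> 11 lines: rrf wccwe xqg pbx hwnm hre pbbc galte wqfox rwwv wudd
Hunk 4: at line 9 remove [rwwv] add [nujgc,gixy] -> 12 lines: rrf wccwe xqg pbx hwnm hre pbbc galte wqfox nujgc gixy wudd
Final line 5: hwnm

Answer: hwnm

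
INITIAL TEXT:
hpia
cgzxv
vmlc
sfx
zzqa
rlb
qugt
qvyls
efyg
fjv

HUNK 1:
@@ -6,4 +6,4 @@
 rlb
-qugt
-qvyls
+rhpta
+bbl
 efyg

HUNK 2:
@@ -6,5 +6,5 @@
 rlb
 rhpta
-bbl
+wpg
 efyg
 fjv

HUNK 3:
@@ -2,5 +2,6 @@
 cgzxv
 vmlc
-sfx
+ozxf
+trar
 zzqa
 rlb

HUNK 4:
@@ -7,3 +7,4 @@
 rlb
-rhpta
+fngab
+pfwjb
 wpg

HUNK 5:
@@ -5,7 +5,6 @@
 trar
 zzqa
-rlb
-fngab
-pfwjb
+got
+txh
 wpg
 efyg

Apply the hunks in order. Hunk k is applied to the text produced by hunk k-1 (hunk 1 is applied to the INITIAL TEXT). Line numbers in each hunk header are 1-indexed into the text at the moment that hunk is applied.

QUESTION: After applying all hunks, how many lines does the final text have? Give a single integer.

Hunk 1: at line 6 remove [qugt,qvyls] add [rhpta,bbl] -> 10 lines: hpia cgzxv vmlc sfx zzqa rlb rhpta bbl efyg fjv
Hunk 2: at line 6 remove [bbl] add [wpg] -> 10 lines: hpia cgzxv vmlc sfx zzqa rlb rhpta wpg efyg fjv
Hunk 3: at line 2 remove [sfx] add [ozxf,trar] -> 11 lines: hpia cgzxv vmlc ozxf trar zzqa rlb rhpta wpg efyg fjv
Hunk 4: at line 7 remove [rhpta] add [fngab,pfwjb] -> 12 lines: hpia cgzxv vmlc ozxf trar zzqa rlb fngab pfwjb wpg efyg fjv
Hunk 5: at line 5 remove [rlb,fngab,pfwjb] add [got,txh] -> 11 lines: hpia cgzxv vmlc ozxf trar zzqa got txh wpg efyg fjv
Final line count: 11

Answer: 11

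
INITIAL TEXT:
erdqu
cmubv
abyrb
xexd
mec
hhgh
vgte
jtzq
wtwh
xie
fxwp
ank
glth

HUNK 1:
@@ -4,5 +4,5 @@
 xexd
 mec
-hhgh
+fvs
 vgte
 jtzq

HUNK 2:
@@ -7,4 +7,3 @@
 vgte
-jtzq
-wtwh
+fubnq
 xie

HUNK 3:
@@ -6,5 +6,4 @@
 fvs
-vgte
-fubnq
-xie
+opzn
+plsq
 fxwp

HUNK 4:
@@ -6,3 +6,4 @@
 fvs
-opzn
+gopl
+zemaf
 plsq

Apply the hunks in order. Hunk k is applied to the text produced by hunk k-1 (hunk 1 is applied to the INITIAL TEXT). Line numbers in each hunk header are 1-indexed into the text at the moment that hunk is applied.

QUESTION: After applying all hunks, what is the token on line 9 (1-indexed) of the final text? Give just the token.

Hunk 1: at line 4 remove [hhgh] add [fvs] -> 13 lines: erdqu cmubv abyrb xexd mec fvs vgte jtzq wtwh xie fxwp ank glth
Hunk 2: at line 7 remove [jtzq,wtwh] add [fubnq] -> 12 lines: erdqu cmubv abyrb xexd mec fvs vgte fubnq xie fxwp ank glth
Hunk 3: at line 6 remove [vgte,fubnq,xie] add [opzn,plsq] -> 11 lines: erdqu cmubv abyrb xexd mec fvs opzn plsq fxwp ank glth
Hunk 4: at line 6 remove [opzn] add [gopl,zemaf] -> 12 lines: erdqu cmubv abyrb xexd mec fvs gopl zemaf plsq fxwp ank glth
Final line 9: plsq

Answer: plsq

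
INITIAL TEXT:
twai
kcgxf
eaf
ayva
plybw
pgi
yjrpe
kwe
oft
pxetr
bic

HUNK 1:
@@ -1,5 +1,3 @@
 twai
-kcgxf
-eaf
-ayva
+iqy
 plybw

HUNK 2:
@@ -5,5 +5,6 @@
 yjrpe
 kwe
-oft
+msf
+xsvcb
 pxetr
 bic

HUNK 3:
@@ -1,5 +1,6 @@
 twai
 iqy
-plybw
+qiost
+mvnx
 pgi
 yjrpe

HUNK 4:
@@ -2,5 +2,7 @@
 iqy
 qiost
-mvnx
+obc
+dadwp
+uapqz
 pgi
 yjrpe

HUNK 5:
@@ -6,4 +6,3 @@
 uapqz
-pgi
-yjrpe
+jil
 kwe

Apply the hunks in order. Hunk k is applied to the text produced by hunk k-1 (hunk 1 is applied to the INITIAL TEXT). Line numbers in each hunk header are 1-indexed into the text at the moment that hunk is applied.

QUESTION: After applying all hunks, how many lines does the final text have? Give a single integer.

Hunk 1: at line 1 remove [kcgxf,eaf,ayva] add [iqy] -> 9 lines: twai iqy plybw pgi yjrpe kwe oft pxetr bic
Hunk 2: at line 5 remove [oft] add [msf,xsvcb] -> 10 lines: twai iqy plybw pgi yjrpe kwe msf xsvcb pxetr bic
Hunk 3: at line 1 remove [plybw] add [qiost,mvnx] -> 11 lines: twai iqy qiost mvnx pgi yjrpe kwe msf xsvcb pxetr bic
Hunk 4: at line 2 remove [mvnx] add [obc,dadwp,uapqz] -> 13 lines: twai iqy qiost obc dadwp uapqz pgi yjrpe kwe msf xsvcb pxetr bic
Hunk 5: at line 6 remove [pgi,yjrpe] add [jil] -> 12 lines: twai iqy qiost obc dadwp uapqz jil kwe msf xsvcb pxetr bic
Final line count: 12

Answer: 12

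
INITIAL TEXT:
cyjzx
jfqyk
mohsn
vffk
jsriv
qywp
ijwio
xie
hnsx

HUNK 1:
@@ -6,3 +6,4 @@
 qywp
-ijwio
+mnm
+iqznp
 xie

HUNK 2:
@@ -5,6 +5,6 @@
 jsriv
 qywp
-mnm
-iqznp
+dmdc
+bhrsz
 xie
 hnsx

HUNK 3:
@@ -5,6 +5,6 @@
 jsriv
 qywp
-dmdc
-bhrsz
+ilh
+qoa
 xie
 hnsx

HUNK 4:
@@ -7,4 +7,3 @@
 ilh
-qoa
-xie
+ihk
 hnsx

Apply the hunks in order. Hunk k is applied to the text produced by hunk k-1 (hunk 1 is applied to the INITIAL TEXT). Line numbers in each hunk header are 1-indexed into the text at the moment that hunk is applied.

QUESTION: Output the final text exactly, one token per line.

Answer: cyjzx
jfqyk
mohsn
vffk
jsriv
qywp
ilh
ihk
hnsx

Derivation:
Hunk 1: at line 6 remove [ijwio] add [mnm,iqznp] -> 10 lines: cyjzx jfqyk mohsn vffk jsriv qywp mnm iqznp xie hnsx
Hunk 2: at line 5 remove [mnm,iqznp] add [dmdc,bhrsz] -> 10 lines: cyjzx jfqyk mohsn vffk jsriv qywp dmdc bhrsz xie hnsx
Hunk 3: at line 5 remove [dmdc,bhrsz] add [ilh,qoa] -> 10 lines: cyjzx jfqyk mohsn vffk jsriv qywp ilh qoa xie hnsx
Hunk 4: at line 7 remove [qoa,xie] add [ihk] -> 9 lines: cyjzx jfqyk mohsn vffk jsriv qywp ilh ihk hnsx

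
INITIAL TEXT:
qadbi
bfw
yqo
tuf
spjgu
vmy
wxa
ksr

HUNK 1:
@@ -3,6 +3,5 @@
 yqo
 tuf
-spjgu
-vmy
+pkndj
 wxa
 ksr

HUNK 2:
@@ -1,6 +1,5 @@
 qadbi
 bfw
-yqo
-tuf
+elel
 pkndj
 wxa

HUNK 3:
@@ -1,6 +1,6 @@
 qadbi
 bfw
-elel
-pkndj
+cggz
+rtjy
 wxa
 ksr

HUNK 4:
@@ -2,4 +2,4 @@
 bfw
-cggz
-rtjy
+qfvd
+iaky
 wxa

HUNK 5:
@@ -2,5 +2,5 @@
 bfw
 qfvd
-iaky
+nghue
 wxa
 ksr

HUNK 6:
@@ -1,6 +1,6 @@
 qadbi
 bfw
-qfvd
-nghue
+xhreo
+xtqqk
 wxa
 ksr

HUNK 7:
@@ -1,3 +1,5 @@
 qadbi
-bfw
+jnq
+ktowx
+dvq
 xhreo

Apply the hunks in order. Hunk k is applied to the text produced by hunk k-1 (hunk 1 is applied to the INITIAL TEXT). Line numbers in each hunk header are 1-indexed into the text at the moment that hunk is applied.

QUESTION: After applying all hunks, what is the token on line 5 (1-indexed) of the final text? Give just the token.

Answer: xhreo

Derivation:
Hunk 1: at line 3 remove [spjgu,vmy] add [pkndj] -> 7 lines: qadbi bfw yqo tuf pkndj wxa ksr
Hunk 2: at line 1 remove [yqo,tuf] add [elel] -> 6 lines: qadbi bfw elel pkndj wxa ksr
Hunk 3: at line 1 remove [elel,pkndj] add [cggz,rtjy] -> 6 lines: qadbi bfw cggz rtjy wxa ksr
Hunk 4: at line 2 remove [cggz,rtjy] add [qfvd,iaky] -> 6 lines: qadbi bfw qfvd iaky wxa ksr
Hunk 5: at line 2 remove [iaky] add [nghue] -> 6 lines: qadbi bfw qfvd nghue wxa ksr
Hunk 6: at line 1 remove [qfvd,nghue] add [xhreo,xtqqk] -> 6 lines: qadbi bfw xhreo xtqqk wxa ksr
Hunk 7: at line 1 remove [bfw] add [jnq,ktowx,dvq] -> 8 lines: qadbi jnq ktowx dvq xhreo xtqqk wxa ksr
Final line 5: xhreo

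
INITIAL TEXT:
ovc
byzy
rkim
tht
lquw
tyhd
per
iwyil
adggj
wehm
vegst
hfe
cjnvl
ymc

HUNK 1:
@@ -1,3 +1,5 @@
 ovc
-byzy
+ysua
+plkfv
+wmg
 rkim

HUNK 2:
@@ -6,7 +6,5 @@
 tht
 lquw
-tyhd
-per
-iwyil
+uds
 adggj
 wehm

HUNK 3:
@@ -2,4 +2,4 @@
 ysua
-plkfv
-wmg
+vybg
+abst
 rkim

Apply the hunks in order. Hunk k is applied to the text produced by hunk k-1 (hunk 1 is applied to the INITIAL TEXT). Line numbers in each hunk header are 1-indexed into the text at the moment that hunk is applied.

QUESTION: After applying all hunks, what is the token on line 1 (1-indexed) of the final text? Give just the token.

Hunk 1: at line 1 remove [byzy] add [ysua,plkfv,wmg] -> 16 lines: ovc ysua plkfv wmg rkim tht lquw tyhd per iwyil adggj wehm vegst hfe cjnvl ymc
Hunk 2: at line 6 remove [tyhd,per,iwyil] add [uds] -> 14 lines: ovc ysua plkfv wmg rkim tht lquw uds adggj wehm vegst hfe cjnvl ymc
Hunk 3: at line 2 remove [plkfv,wmg] add [vybg,abst] -> 14 lines: ovc ysua vybg abst rkim tht lquw uds adggj wehm vegst hfe cjnvl ymc
Final line 1: ovc

Answer: ovc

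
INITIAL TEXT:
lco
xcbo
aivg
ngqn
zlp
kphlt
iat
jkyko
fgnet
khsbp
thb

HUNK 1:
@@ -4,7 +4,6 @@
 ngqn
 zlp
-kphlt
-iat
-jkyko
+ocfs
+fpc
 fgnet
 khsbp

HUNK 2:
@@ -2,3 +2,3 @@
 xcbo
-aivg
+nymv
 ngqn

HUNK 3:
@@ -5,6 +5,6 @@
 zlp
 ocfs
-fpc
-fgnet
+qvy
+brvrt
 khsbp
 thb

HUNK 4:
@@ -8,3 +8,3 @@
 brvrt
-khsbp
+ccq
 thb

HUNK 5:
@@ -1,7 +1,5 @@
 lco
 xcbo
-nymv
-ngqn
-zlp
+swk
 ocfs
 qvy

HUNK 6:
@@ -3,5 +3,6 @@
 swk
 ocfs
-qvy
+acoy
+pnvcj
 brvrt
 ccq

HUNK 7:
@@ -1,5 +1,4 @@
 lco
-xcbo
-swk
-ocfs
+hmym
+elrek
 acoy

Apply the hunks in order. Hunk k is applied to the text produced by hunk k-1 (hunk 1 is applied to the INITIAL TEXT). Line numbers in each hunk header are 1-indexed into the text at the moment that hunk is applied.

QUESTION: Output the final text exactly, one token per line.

Hunk 1: at line 4 remove [kphlt,iat,jkyko] add [ocfs,fpc] -> 10 lines: lco xcbo aivg ngqn zlp ocfs fpc fgnet khsbp thb
Hunk 2: at line 2 remove [aivg] add [nymv] -> 10 lines: lco xcbo nymv ngqn zlp ocfs fpc fgnet khsbp thb
Hunk 3: at line 5 remove [fpc,fgnet] add [qvy,brvrt] -> 10 lines: lco xcbo nymv ngqn zlp ocfs qvy brvrt khsbp thb
Hunk 4: at line 8 remove [khsbp] add [ccq] -> 10 lines: lco xcbo nymv ngqn zlp ocfs qvy brvrt ccq thb
Hunk 5: at line 1 remove [nymv,ngqn,zlp] add [swk] -> 8 lines: lco xcbo swk ocfs qvy brvrt ccq thb
Hunk 6: at line 3 remove [qvy] add [acoy,pnvcj] -> 9 lines: lco xcbo swk ocfs acoy pnvcj brvrt ccq thb
Hunk 7: at line 1 remove [xcbo,swk,ocfs] add [hmym,elrek] -> 8 lines: lco hmym elrek acoy pnvcj brvrt ccq thb

Answer: lco
hmym
elrek
acoy
pnvcj
brvrt
ccq
thb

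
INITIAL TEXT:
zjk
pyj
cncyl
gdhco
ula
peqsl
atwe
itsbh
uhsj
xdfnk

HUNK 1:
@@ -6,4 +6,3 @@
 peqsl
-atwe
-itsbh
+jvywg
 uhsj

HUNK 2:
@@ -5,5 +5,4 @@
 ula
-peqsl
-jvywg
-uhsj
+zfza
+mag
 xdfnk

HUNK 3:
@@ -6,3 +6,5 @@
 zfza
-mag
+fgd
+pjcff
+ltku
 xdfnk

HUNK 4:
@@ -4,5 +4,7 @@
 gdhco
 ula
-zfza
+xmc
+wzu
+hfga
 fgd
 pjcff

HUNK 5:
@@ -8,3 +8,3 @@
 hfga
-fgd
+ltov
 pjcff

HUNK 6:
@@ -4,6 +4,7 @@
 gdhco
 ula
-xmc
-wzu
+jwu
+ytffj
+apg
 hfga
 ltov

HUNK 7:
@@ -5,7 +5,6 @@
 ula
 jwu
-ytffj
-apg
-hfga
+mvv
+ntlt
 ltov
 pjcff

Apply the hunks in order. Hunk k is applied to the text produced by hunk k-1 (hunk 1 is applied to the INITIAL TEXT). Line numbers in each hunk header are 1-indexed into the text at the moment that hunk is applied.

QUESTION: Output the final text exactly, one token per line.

Answer: zjk
pyj
cncyl
gdhco
ula
jwu
mvv
ntlt
ltov
pjcff
ltku
xdfnk

Derivation:
Hunk 1: at line 6 remove [atwe,itsbh] add [jvywg] -> 9 lines: zjk pyj cncyl gdhco ula peqsl jvywg uhsj xdfnk
Hunk 2: at line 5 remove [peqsl,jvywg,uhsj] add [zfza,mag] -> 8 lines: zjk pyj cncyl gdhco ula zfza mag xdfnk
Hunk 3: at line 6 remove [mag] add [fgd,pjcff,ltku] -> 10 lines: zjk pyj cncyl gdhco ula zfza fgd pjcff ltku xdfnk
Hunk 4: at line 4 remove [zfza] add [xmc,wzu,hfga] -> 12 lines: zjk pyj cncyl gdhco ula xmc wzu hfga fgd pjcff ltku xdfnk
Hunk 5: at line 8 remove [fgd] add [ltov] -> 12 lines: zjk pyj cncyl gdhco ula xmc wzu hfga ltov pjcff ltku xdfnk
Hunk 6: at line 4 remove [xmc,wzu] add [jwu,ytffj,apg] -> 13 lines: zjk pyj cncyl gdhco ula jwu ytffj apg hfga ltov pjcff ltku xdfnk
Hunk 7: at line 5 remove [ytffj,apg,hfga] add [mvv,ntlt] -> 12 lines: zjk pyj cncyl gdhco ula jwu mvv ntlt ltov pjcff ltku xdfnk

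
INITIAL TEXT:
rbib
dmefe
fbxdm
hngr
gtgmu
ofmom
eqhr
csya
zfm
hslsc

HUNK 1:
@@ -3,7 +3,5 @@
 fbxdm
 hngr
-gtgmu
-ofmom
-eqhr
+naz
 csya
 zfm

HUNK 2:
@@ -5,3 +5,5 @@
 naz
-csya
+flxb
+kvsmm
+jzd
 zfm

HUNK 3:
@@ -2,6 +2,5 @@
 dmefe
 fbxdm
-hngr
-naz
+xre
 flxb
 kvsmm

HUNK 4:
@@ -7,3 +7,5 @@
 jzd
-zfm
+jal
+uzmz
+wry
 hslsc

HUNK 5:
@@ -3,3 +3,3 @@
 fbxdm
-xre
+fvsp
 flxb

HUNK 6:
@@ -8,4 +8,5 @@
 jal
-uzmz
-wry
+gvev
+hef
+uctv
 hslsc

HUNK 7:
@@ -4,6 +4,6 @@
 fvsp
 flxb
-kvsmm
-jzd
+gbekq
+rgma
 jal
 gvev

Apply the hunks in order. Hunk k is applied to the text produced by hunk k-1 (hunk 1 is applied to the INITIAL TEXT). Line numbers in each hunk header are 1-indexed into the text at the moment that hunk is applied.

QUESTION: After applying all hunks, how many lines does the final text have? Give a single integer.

Hunk 1: at line 3 remove [gtgmu,ofmom,eqhr] add [naz] -> 8 lines: rbib dmefe fbxdm hngr naz csya zfm hslsc
Hunk 2: at line 5 remove [csya] add [flxb,kvsmm,jzd] -> 10 lines: rbib dmefe fbxdm hngr naz flxb kvsmm jzd zfm hslsc
Hunk 3: at line 2 remove [hngr,naz] add [xre] -> 9 lines: rbib dmefe fbxdm xre flxb kvsmm jzd zfm hslsc
Hunk 4: at line 7 remove [zfm] add [jal,uzmz,wry] -> 11 lines: rbib dmefe fbxdm xre flxb kvsmm jzd jal uzmz wry hslsc
Hunk 5: at line 3 remove [xre] add [fvsp] -> 11 lines: rbib dmefe fbxdm fvsp flxb kvsmm jzd jal uzmz wry hslsc
Hunk 6: at line 8 remove [uzmz,wry] add [gvev,hef,uctv] -> 12 lines: rbib dmefe fbxdm fvsp flxb kvsmm jzd jal gvev hef uctv hslsc
Hunk 7: at line 4 remove [kvsmm,jzd] add [gbekq,rgma] -> 12 lines: rbib dmefe fbxdm fvsp flxb gbekq rgma jal gvev hef uctv hslsc
Final line count: 12

Answer: 12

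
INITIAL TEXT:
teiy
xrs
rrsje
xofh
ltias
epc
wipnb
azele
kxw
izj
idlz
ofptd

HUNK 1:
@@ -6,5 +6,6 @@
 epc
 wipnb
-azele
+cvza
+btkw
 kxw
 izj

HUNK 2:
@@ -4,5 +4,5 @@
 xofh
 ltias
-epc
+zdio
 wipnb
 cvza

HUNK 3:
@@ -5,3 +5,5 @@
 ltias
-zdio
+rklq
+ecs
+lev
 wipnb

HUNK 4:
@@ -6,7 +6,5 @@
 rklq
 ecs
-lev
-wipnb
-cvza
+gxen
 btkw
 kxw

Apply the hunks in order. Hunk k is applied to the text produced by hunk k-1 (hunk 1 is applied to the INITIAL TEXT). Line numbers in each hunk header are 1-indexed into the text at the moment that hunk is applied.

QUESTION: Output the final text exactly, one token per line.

Hunk 1: at line 6 remove [azele] add [cvza,btkw] -> 13 lines: teiy xrs rrsje xofh ltias epc wipnb cvza btkw kxw izj idlz ofptd
Hunk 2: at line 4 remove [epc] add [zdio] -> 13 lines: teiy xrs rrsje xofh ltias zdio wipnb cvza btkw kxw izj idlz ofptd
Hunk 3: at line 5 remove [zdio] add [rklq,ecs,lev] -> 15 lines: teiy xrs rrsje xofh ltias rklq ecs lev wipnb cvza btkw kxw izj idlz ofptd
Hunk 4: at line 6 remove [lev,wipnb,cvza] add [gxen] -> 13 lines: teiy xrs rrsje xofh ltias rklq ecs gxen btkw kxw izj idlz ofptd

Answer: teiy
xrs
rrsje
xofh
ltias
rklq
ecs
gxen
btkw
kxw
izj
idlz
ofptd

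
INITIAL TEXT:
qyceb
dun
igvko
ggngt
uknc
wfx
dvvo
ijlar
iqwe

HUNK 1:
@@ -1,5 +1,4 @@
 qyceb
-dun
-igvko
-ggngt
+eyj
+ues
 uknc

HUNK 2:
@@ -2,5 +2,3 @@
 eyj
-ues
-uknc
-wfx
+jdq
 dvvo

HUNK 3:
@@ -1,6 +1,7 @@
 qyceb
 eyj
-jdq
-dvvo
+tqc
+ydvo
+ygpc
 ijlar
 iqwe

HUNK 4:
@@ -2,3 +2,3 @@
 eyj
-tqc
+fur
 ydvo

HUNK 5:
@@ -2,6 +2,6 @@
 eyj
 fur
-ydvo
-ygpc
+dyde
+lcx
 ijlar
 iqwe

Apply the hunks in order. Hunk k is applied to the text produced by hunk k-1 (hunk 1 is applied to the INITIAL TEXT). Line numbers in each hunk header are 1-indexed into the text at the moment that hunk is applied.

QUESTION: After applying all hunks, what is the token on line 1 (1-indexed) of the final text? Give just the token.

Hunk 1: at line 1 remove [dun,igvko,ggngt] add [eyj,ues] -> 8 lines: qyceb eyj ues uknc wfx dvvo ijlar iqwe
Hunk 2: at line 2 remove [ues,uknc,wfx] add [jdq] -> 6 lines: qyceb eyj jdq dvvo ijlar iqwe
Hunk 3: at line 1 remove [jdq,dvvo] add [tqc,ydvo,ygpc] -> 7 lines: qyceb eyj tqc ydvo ygpc ijlar iqwe
Hunk 4: at line 2 remove [tqc] add [fur] -> 7 lines: qyceb eyj fur ydvo ygpc ijlar iqwe
Hunk 5: at line 2 remove [ydvo,ygpc] add [dyde,lcx] -> 7 lines: qyceb eyj fur dyde lcx ijlar iqwe
Final line 1: qyceb

Answer: qyceb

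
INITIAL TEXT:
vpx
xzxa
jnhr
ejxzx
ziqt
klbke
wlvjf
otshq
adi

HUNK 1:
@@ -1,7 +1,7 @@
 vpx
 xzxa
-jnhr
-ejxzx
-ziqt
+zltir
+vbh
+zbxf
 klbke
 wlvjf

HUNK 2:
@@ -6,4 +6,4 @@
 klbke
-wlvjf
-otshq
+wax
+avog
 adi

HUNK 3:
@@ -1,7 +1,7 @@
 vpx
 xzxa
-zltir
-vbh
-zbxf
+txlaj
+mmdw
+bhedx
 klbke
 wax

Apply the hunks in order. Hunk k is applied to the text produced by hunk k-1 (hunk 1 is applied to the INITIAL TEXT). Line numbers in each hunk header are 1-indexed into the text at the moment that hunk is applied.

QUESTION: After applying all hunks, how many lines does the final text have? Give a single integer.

Hunk 1: at line 1 remove [jnhr,ejxzx,ziqt] add [zltir,vbh,zbxf] -> 9 lines: vpx xzxa zltir vbh zbxf klbke wlvjf otshq adi
Hunk 2: at line 6 remove [wlvjf,otshq] add [wax,avog] -> 9 lines: vpx xzxa zltir vbh zbxf klbke wax avog adi
Hunk 3: at line 1 remove [zltir,vbh,zbxf] add [txlaj,mmdw,bhedx] -> 9 lines: vpx xzxa txlaj mmdw bhedx klbke wax avog adi
Final line count: 9

Answer: 9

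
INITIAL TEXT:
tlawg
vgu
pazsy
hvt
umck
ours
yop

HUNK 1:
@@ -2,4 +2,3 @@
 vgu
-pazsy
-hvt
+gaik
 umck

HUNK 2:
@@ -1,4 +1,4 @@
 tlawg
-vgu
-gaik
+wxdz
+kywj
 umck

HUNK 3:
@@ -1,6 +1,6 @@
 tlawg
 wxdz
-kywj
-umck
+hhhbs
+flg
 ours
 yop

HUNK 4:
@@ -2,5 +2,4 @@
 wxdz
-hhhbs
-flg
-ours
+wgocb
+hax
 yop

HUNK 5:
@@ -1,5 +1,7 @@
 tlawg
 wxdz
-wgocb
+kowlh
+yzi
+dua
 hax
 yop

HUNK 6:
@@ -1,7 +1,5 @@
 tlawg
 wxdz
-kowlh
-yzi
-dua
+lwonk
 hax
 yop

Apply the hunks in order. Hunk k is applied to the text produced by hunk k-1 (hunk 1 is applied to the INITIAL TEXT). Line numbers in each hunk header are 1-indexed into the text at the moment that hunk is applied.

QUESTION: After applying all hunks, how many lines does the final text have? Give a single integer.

Answer: 5

Derivation:
Hunk 1: at line 2 remove [pazsy,hvt] add [gaik] -> 6 lines: tlawg vgu gaik umck ours yop
Hunk 2: at line 1 remove [vgu,gaik] add [wxdz,kywj] -> 6 lines: tlawg wxdz kywj umck ours yop
Hunk 3: at line 1 remove [kywj,umck] add [hhhbs,flg] -> 6 lines: tlawg wxdz hhhbs flg ours yop
Hunk 4: at line 2 remove [hhhbs,flg,ours] add [wgocb,hax] -> 5 lines: tlawg wxdz wgocb hax yop
Hunk 5: at line 1 remove [wgocb] add [kowlh,yzi,dua] -> 7 lines: tlawg wxdz kowlh yzi dua hax yop
Hunk 6: at line 1 remove [kowlh,yzi,dua] add [lwonk] -> 5 lines: tlawg wxdz lwonk hax yop
Final line count: 5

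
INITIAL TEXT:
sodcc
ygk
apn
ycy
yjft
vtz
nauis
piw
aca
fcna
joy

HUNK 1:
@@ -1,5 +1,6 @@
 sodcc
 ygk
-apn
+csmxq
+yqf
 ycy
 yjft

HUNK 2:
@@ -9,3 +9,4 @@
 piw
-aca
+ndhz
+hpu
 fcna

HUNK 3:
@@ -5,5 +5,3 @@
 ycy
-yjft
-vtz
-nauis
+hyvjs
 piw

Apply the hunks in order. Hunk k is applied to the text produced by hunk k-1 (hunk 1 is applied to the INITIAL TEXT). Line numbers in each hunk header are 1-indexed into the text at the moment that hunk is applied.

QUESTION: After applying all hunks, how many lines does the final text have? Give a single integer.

Answer: 11

Derivation:
Hunk 1: at line 1 remove [apn] add [csmxq,yqf] -> 12 lines: sodcc ygk csmxq yqf ycy yjft vtz nauis piw aca fcna joy
Hunk 2: at line 9 remove [aca] add [ndhz,hpu] -> 13 lines: sodcc ygk csmxq yqf ycy yjft vtz nauis piw ndhz hpu fcna joy
Hunk 3: at line 5 remove [yjft,vtz,nauis] add [hyvjs] -> 11 lines: sodcc ygk csmxq yqf ycy hyvjs piw ndhz hpu fcna joy
Final line count: 11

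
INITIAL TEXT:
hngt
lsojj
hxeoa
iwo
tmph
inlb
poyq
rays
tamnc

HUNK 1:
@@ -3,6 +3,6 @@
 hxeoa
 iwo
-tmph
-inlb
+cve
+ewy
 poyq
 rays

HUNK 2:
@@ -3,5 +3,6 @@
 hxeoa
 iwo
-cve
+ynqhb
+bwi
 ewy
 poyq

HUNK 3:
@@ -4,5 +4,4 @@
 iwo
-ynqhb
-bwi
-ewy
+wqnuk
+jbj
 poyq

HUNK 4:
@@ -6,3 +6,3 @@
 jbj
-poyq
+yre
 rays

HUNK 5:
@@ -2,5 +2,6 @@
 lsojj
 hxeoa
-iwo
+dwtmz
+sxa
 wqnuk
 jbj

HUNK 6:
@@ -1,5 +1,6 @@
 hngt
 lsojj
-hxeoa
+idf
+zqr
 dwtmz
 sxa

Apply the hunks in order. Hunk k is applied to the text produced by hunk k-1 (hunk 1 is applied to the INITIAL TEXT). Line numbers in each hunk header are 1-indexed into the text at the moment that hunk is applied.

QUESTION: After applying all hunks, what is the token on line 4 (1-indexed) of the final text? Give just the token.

Hunk 1: at line 3 remove [tmph,inlb] add [cve,ewy] -> 9 lines: hngt lsojj hxeoa iwo cve ewy poyq rays tamnc
Hunk 2: at line 3 remove [cve] add [ynqhb,bwi] -> 10 lines: hngt lsojj hxeoa iwo ynqhb bwi ewy poyq rays tamnc
Hunk 3: at line 4 remove [ynqhb,bwi,ewy] add [wqnuk,jbj] -> 9 lines: hngt lsojj hxeoa iwo wqnuk jbj poyq rays tamnc
Hunk 4: at line 6 remove [poyq] add [yre] -> 9 lines: hngt lsojj hxeoa iwo wqnuk jbj yre rays tamnc
Hunk 5: at line 2 remove [iwo] add [dwtmz,sxa] -> 10 lines: hngt lsojj hxeoa dwtmz sxa wqnuk jbj yre rays tamnc
Hunk 6: at line 1 remove [hxeoa] add [idf,zqr] -> 11 lines: hngt lsojj idf zqr dwtmz sxa wqnuk jbj yre rays tamnc
Final line 4: zqr

Answer: zqr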